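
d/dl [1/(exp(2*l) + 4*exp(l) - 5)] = 2*(-exp(l) - 2)*exp(l)/(exp(2*l) + 4*exp(l) - 5)^2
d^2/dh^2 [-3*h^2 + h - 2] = -6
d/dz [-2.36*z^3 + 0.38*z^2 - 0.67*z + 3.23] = -7.08*z^2 + 0.76*z - 0.67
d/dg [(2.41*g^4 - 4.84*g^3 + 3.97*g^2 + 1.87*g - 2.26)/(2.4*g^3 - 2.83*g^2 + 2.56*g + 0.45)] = (5.784*g^6 - 13.6406*g^5 + 22.678*g^4 - 29.4188*g^3 + 25.1933*g^2 - 9.2186*g + 6.6271)/(5.76*g^6 - 13.584*g^5 + 20.2969*g^4 - 12.3296*g^3 + 4.0066*g^2 + 2.304*g + 0.2025)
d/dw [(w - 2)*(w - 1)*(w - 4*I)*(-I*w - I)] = -4*I*w^3 + 6*w^2*(-2 + I) + 2*w*(8 + I) + 4 - 2*I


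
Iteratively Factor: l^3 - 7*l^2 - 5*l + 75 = (l - 5)*(l^2 - 2*l - 15) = (l - 5)*(l + 3)*(l - 5)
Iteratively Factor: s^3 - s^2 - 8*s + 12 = (s + 3)*(s^2 - 4*s + 4) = (s - 2)*(s + 3)*(s - 2)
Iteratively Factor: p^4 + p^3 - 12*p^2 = (p + 4)*(p^3 - 3*p^2) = (p - 3)*(p + 4)*(p^2) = p*(p - 3)*(p + 4)*(p)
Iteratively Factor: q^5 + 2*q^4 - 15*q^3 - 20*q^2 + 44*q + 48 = (q + 1)*(q^4 + q^3 - 16*q^2 - 4*q + 48) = (q - 3)*(q + 1)*(q^3 + 4*q^2 - 4*q - 16) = (q - 3)*(q + 1)*(q + 4)*(q^2 - 4) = (q - 3)*(q + 1)*(q + 2)*(q + 4)*(q - 2)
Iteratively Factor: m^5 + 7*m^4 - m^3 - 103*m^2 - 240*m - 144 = (m + 4)*(m^4 + 3*m^3 - 13*m^2 - 51*m - 36) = (m + 1)*(m + 4)*(m^3 + 2*m^2 - 15*m - 36) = (m - 4)*(m + 1)*(m + 4)*(m^2 + 6*m + 9) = (m - 4)*(m + 1)*(m + 3)*(m + 4)*(m + 3)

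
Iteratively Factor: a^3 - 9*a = (a + 3)*(a^2 - 3*a) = a*(a + 3)*(a - 3)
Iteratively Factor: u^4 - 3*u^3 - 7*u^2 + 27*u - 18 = (u - 3)*(u^3 - 7*u + 6) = (u - 3)*(u - 1)*(u^2 + u - 6) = (u - 3)*(u - 1)*(u + 3)*(u - 2)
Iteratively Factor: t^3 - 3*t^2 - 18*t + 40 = (t - 2)*(t^2 - t - 20) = (t - 5)*(t - 2)*(t + 4)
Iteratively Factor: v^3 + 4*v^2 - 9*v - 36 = (v + 4)*(v^2 - 9) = (v + 3)*(v + 4)*(v - 3)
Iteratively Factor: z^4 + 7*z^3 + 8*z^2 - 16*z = (z + 4)*(z^3 + 3*z^2 - 4*z) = (z + 4)^2*(z^2 - z) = z*(z + 4)^2*(z - 1)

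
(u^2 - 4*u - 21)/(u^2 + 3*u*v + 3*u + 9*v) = (u - 7)/(u + 3*v)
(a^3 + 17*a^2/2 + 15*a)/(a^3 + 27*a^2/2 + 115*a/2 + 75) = a/(a + 5)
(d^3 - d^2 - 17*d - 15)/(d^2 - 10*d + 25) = (d^2 + 4*d + 3)/(d - 5)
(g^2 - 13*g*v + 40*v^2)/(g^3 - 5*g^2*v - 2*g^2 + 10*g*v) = (g - 8*v)/(g*(g - 2))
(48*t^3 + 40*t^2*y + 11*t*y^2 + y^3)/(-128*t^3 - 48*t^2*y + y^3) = (3*t + y)/(-8*t + y)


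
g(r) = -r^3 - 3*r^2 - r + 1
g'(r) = -3*r^2 - 6*r - 1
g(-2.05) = -0.94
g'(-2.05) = -1.31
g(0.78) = -2.08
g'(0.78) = -7.51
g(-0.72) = 0.54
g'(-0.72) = 1.76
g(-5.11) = 61.21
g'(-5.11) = -48.68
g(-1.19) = -0.37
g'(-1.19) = 1.89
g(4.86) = -189.51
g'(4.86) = -101.02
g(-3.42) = 9.33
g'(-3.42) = -15.57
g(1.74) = -15.09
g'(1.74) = -20.52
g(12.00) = -2171.00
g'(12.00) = -505.00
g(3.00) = -56.00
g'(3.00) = -46.00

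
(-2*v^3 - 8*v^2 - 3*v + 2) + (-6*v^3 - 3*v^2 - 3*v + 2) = -8*v^3 - 11*v^2 - 6*v + 4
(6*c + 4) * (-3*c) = -18*c^2 - 12*c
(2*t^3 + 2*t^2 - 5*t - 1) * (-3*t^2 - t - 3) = -6*t^5 - 8*t^4 + 7*t^3 + 2*t^2 + 16*t + 3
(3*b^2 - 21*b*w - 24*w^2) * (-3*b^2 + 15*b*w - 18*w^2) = -9*b^4 + 108*b^3*w - 297*b^2*w^2 + 18*b*w^3 + 432*w^4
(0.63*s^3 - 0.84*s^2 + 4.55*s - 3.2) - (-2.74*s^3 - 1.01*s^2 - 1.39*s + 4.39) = 3.37*s^3 + 0.17*s^2 + 5.94*s - 7.59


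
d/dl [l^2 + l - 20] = 2*l + 1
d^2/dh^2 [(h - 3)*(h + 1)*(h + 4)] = 6*h + 4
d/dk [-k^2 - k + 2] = -2*k - 1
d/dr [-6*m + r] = 1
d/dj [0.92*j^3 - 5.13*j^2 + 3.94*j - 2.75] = 2.76*j^2 - 10.26*j + 3.94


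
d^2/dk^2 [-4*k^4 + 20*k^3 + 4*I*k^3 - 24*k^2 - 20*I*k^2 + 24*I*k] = -48*k^2 + 24*k*(5 + I) - 48 - 40*I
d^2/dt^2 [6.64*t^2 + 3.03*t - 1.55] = 13.2800000000000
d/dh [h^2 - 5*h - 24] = 2*h - 5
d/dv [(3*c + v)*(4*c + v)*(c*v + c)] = c*(12*c^2 + 14*c*v + 7*c + 3*v^2 + 2*v)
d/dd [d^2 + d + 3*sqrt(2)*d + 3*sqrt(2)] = 2*d + 1 + 3*sqrt(2)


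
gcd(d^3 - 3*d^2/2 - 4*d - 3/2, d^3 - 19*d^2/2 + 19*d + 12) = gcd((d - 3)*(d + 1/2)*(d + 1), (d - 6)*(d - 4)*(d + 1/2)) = d + 1/2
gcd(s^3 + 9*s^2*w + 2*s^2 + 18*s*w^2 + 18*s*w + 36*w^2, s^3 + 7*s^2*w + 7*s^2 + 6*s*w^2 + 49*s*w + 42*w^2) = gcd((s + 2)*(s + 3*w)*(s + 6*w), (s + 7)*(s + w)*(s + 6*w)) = s + 6*w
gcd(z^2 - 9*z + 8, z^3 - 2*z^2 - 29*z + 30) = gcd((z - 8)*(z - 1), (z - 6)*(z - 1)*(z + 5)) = z - 1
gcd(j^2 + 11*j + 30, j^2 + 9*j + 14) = 1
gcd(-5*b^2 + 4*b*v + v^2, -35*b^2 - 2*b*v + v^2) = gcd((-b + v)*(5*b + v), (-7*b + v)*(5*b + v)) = 5*b + v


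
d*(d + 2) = d^2 + 2*d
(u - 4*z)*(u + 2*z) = u^2 - 2*u*z - 8*z^2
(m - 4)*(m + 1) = m^2 - 3*m - 4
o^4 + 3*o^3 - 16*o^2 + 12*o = o*(o - 2)*(o - 1)*(o + 6)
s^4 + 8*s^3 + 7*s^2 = s^2*(s + 1)*(s + 7)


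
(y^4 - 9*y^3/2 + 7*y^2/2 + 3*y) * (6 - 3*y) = -3*y^5 + 39*y^4/2 - 75*y^3/2 + 12*y^2 + 18*y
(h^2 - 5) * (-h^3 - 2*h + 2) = -h^5 + 3*h^3 + 2*h^2 + 10*h - 10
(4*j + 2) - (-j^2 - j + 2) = j^2 + 5*j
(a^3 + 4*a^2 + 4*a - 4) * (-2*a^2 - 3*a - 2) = -2*a^5 - 11*a^4 - 22*a^3 - 12*a^2 + 4*a + 8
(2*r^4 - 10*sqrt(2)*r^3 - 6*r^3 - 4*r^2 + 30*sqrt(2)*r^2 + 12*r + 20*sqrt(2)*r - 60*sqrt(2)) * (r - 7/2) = 2*r^5 - 10*sqrt(2)*r^4 - 13*r^4 + 17*r^3 + 65*sqrt(2)*r^3 - 85*sqrt(2)*r^2 + 26*r^2 - 130*sqrt(2)*r - 42*r + 210*sqrt(2)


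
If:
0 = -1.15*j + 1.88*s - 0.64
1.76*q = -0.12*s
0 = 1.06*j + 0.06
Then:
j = -0.06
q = -0.02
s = 0.31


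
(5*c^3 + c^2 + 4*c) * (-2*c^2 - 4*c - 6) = -10*c^5 - 22*c^4 - 42*c^3 - 22*c^2 - 24*c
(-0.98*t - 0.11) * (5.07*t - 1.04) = -4.9686*t^2 + 0.4615*t + 0.1144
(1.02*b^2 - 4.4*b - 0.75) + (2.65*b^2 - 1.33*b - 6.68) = 3.67*b^2 - 5.73*b - 7.43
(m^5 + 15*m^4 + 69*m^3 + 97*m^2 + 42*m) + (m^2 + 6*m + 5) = m^5 + 15*m^4 + 69*m^3 + 98*m^2 + 48*m + 5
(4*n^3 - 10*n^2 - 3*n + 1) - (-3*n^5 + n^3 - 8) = 3*n^5 + 3*n^3 - 10*n^2 - 3*n + 9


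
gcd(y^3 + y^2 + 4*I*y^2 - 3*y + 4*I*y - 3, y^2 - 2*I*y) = 1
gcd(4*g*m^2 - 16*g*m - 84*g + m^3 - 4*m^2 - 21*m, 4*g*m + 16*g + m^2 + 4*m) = 4*g + m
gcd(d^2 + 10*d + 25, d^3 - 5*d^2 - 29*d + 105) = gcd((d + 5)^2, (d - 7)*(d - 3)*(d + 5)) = d + 5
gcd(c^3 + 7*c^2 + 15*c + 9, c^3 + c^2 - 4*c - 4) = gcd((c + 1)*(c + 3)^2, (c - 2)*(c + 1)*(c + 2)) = c + 1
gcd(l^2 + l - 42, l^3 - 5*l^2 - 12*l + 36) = l - 6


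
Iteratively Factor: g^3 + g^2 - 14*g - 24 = (g + 3)*(g^2 - 2*g - 8) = (g - 4)*(g + 3)*(g + 2)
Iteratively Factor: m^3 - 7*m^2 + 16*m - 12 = (m - 2)*(m^2 - 5*m + 6) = (m - 3)*(m - 2)*(m - 2)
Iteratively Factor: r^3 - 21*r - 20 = (r - 5)*(r^2 + 5*r + 4) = (r - 5)*(r + 1)*(r + 4)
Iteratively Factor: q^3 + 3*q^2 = (q)*(q^2 + 3*q) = q*(q + 3)*(q)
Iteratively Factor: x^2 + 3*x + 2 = (x + 2)*(x + 1)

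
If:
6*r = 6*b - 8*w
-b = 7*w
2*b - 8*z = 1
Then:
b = 4*z + 1/2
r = 100*z/21 + 25/42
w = -4*z/7 - 1/14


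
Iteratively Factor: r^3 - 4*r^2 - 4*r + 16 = (r - 2)*(r^2 - 2*r - 8) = (r - 4)*(r - 2)*(r + 2)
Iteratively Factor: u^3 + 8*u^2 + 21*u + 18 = (u + 3)*(u^2 + 5*u + 6) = (u + 2)*(u + 3)*(u + 3)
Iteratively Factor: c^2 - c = (c - 1)*(c)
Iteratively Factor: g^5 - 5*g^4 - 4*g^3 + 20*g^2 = (g + 2)*(g^4 - 7*g^3 + 10*g^2) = g*(g + 2)*(g^3 - 7*g^2 + 10*g) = g*(g - 2)*(g + 2)*(g^2 - 5*g) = g*(g - 5)*(g - 2)*(g + 2)*(g)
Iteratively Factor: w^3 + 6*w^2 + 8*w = (w + 4)*(w^2 + 2*w) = w*(w + 4)*(w + 2)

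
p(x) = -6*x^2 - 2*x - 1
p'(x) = -12*x - 2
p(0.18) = -1.55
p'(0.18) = -4.16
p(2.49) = -43.18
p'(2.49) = -31.88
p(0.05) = -1.12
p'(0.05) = -2.60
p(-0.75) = -2.88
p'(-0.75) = 7.00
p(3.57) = -84.61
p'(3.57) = -44.84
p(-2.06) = -22.34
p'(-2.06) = 22.72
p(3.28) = -72.11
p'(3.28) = -41.36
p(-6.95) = -276.92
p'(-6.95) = 81.40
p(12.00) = -889.00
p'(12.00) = -146.00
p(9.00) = -505.00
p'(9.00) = -110.00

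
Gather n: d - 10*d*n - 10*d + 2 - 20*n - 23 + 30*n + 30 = -9*d + n*(10 - 10*d) + 9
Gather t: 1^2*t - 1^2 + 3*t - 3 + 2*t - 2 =6*t - 6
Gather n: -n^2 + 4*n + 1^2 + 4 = -n^2 + 4*n + 5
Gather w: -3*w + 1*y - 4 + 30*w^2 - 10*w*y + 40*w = 30*w^2 + w*(37 - 10*y) + y - 4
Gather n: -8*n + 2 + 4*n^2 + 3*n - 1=4*n^2 - 5*n + 1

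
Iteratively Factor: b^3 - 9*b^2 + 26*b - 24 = (b - 2)*(b^2 - 7*b + 12) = (b - 4)*(b - 2)*(b - 3)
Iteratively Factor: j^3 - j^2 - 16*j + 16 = (j + 4)*(j^2 - 5*j + 4) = (j - 4)*(j + 4)*(j - 1)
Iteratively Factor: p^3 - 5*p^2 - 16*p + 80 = (p - 5)*(p^2 - 16) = (p - 5)*(p - 4)*(p + 4)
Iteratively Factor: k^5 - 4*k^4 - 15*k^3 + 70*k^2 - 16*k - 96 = (k - 2)*(k^4 - 2*k^3 - 19*k^2 + 32*k + 48) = (k - 2)*(k + 4)*(k^3 - 6*k^2 + 5*k + 12) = (k - 2)*(k + 1)*(k + 4)*(k^2 - 7*k + 12) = (k - 3)*(k - 2)*(k + 1)*(k + 4)*(k - 4)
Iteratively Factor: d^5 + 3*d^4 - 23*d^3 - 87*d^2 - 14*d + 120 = (d - 5)*(d^4 + 8*d^3 + 17*d^2 - 2*d - 24) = (d - 5)*(d + 4)*(d^3 + 4*d^2 + d - 6) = (d - 5)*(d - 1)*(d + 4)*(d^2 + 5*d + 6) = (d - 5)*(d - 1)*(d + 3)*(d + 4)*(d + 2)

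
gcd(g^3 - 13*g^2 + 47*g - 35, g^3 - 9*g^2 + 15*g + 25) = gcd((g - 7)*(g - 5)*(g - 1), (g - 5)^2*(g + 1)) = g - 5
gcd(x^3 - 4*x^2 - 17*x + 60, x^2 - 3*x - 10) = x - 5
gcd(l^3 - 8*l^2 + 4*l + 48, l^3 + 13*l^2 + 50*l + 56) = l + 2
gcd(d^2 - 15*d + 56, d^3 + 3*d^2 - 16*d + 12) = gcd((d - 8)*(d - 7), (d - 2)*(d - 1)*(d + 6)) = 1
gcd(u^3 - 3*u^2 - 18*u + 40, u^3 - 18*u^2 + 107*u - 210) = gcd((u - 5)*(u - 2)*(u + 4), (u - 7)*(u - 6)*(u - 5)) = u - 5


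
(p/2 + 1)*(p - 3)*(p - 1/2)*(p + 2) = p^4/2 + p^3/4 - 17*p^2/4 - 4*p + 3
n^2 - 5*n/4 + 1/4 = (n - 1)*(n - 1/4)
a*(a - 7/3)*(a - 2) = a^3 - 13*a^2/3 + 14*a/3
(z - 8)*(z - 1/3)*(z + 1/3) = z^3 - 8*z^2 - z/9 + 8/9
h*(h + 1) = h^2 + h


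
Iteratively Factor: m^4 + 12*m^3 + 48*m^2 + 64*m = (m + 4)*(m^3 + 8*m^2 + 16*m) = (m + 4)^2*(m^2 + 4*m) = m*(m + 4)^2*(m + 4)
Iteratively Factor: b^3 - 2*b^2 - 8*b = (b + 2)*(b^2 - 4*b) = b*(b + 2)*(b - 4)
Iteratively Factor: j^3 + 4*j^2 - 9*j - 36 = (j - 3)*(j^2 + 7*j + 12) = (j - 3)*(j + 3)*(j + 4)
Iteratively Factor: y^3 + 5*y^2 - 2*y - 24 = (y - 2)*(y^2 + 7*y + 12) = (y - 2)*(y + 3)*(y + 4)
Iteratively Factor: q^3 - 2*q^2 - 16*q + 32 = (q - 2)*(q^2 - 16) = (q - 4)*(q - 2)*(q + 4)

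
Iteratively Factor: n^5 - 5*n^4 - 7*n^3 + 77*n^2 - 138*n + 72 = (n - 3)*(n^4 - 2*n^3 - 13*n^2 + 38*n - 24) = (n - 3)*(n - 1)*(n^3 - n^2 - 14*n + 24) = (n - 3)*(n - 1)*(n + 4)*(n^2 - 5*n + 6) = (n - 3)*(n - 2)*(n - 1)*(n + 4)*(n - 3)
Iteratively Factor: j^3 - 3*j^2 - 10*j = (j)*(j^2 - 3*j - 10) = j*(j - 5)*(j + 2)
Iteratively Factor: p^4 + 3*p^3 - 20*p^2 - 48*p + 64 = (p + 4)*(p^3 - p^2 - 16*p + 16) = (p - 4)*(p + 4)*(p^2 + 3*p - 4) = (p - 4)*(p - 1)*(p + 4)*(p + 4)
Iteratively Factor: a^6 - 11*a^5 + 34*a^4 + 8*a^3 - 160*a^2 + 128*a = (a + 2)*(a^5 - 13*a^4 + 60*a^3 - 112*a^2 + 64*a) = (a - 4)*(a + 2)*(a^4 - 9*a^3 + 24*a^2 - 16*a) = a*(a - 4)*(a + 2)*(a^3 - 9*a^2 + 24*a - 16) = a*(a - 4)*(a - 1)*(a + 2)*(a^2 - 8*a + 16) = a*(a - 4)^2*(a - 1)*(a + 2)*(a - 4)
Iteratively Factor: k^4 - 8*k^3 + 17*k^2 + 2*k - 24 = (k - 4)*(k^3 - 4*k^2 + k + 6) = (k - 4)*(k + 1)*(k^2 - 5*k + 6) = (k - 4)*(k - 2)*(k + 1)*(k - 3)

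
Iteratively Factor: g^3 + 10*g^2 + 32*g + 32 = (g + 4)*(g^2 + 6*g + 8) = (g + 4)^2*(g + 2)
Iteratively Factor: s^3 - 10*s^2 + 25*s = (s)*(s^2 - 10*s + 25) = s*(s - 5)*(s - 5)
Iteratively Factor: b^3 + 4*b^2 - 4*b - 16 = (b - 2)*(b^2 + 6*b + 8) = (b - 2)*(b + 4)*(b + 2)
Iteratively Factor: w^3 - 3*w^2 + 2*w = (w - 1)*(w^2 - 2*w) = w*(w - 1)*(w - 2)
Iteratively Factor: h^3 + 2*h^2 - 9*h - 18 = (h - 3)*(h^2 + 5*h + 6) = (h - 3)*(h + 2)*(h + 3)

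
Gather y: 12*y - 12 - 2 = 12*y - 14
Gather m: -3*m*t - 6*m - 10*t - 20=m*(-3*t - 6) - 10*t - 20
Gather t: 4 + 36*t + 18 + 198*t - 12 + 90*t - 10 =324*t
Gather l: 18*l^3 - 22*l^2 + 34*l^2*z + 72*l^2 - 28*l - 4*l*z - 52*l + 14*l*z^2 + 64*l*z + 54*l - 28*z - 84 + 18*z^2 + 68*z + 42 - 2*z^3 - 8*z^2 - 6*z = 18*l^3 + l^2*(34*z + 50) + l*(14*z^2 + 60*z - 26) - 2*z^3 + 10*z^2 + 34*z - 42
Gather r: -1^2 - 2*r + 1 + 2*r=0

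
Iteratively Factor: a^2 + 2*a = (a)*(a + 2)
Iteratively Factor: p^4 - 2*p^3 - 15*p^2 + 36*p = (p - 3)*(p^3 + p^2 - 12*p) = (p - 3)^2*(p^2 + 4*p) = p*(p - 3)^2*(p + 4)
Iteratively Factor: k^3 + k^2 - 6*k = (k - 2)*(k^2 + 3*k) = k*(k - 2)*(k + 3)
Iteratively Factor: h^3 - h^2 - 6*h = (h)*(h^2 - h - 6) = h*(h - 3)*(h + 2)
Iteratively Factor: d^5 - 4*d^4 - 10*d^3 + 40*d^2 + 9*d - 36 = (d + 1)*(d^4 - 5*d^3 - 5*d^2 + 45*d - 36) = (d - 3)*(d + 1)*(d^3 - 2*d^2 - 11*d + 12) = (d - 4)*(d - 3)*(d + 1)*(d^2 + 2*d - 3) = (d - 4)*(d - 3)*(d - 1)*(d + 1)*(d + 3)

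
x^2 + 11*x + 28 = (x + 4)*(x + 7)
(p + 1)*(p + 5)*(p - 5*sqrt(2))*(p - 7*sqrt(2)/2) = p^4 - 17*sqrt(2)*p^3/2 + 6*p^3 - 51*sqrt(2)*p^2 + 40*p^2 - 85*sqrt(2)*p/2 + 210*p + 175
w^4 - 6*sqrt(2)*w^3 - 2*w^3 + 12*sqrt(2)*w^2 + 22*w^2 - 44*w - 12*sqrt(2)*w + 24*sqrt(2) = (w - 2)*(w - 3*sqrt(2))*(w - 2*sqrt(2))*(w - sqrt(2))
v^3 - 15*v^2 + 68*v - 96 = (v - 8)*(v - 4)*(v - 3)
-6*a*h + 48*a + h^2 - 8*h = (-6*a + h)*(h - 8)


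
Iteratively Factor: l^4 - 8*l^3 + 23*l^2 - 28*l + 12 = (l - 1)*(l^3 - 7*l^2 + 16*l - 12) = (l - 3)*(l - 1)*(l^2 - 4*l + 4) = (l - 3)*(l - 2)*(l - 1)*(l - 2)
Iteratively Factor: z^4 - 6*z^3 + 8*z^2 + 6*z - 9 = (z - 1)*(z^3 - 5*z^2 + 3*z + 9) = (z - 1)*(z + 1)*(z^2 - 6*z + 9) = (z - 3)*(z - 1)*(z + 1)*(z - 3)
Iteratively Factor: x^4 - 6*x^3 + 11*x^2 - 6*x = (x - 3)*(x^3 - 3*x^2 + 2*x) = (x - 3)*(x - 1)*(x^2 - 2*x) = (x - 3)*(x - 2)*(x - 1)*(x)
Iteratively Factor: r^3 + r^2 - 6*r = (r)*(r^2 + r - 6) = r*(r + 3)*(r - 2)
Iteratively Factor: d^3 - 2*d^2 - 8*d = (d + 2)*(d^2 - 4*d) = d*(d + 2)*(d - 4)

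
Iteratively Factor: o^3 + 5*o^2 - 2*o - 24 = (o + 3)*(o^2 + 2*o - 8) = (o - 2)*(o + 3)*(o + 4)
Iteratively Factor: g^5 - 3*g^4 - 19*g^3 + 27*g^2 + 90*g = (g)*(g^4 - 3*g^3 - 19*g^2 + 27*g + 90) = g*(g - 3)*(g^3 - 19*g - 30) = g*(g - 3)*(g + 3)*(g^2 - 3*g - 10) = g*(g - 3)*(g + 2)*(g + 3)*(g - 5)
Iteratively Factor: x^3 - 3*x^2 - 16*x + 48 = (x - 4)*(x^2 + x - 12) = (x - 4)*(x - 3)*(x + 4)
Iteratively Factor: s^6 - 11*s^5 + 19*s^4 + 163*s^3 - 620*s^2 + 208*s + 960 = (s - 3)*(s^5 - 8*s^4 - 5*s^3 + 148*s^2 - 176*s - 320) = (s - 4)*(s - 3)*(s^4 - 4*s^3 - 21*s^2 + 64*s + 80) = (s - 4)*(s - 3)*(s + 4)*(s^3 - 8*s^2 + 11*s + 20) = (s - 4)^2*(s - 3)*(s + 4)*(s^2 - 4*s - 5) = (s - 4)^2*(s - 3)*(s + 1)*(s + 4)*(s - 5)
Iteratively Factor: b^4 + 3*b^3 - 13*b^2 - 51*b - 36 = (b + 1)*(b^3 + 2*b^2 - 15*b - 36) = (b + 1)*(b + 3)*(b^2 - b - 12) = (b + 1)*(b + 3)^2*(b - 4)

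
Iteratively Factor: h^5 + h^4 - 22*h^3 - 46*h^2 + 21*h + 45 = (h + 3)*(h^4 - 2*h^3 - 16*h^2 + 2*h + 15) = (h - 5)*(h + 3)*(h^3 + 3*h^2 - h - 3) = (h - 5)*(h + 1)*(h + 3)*(h^2 + 2*h - 3) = (h - 5)*(h + 1)*(h + 3)^2*(h - 1)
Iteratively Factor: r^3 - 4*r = (r)*(r^2 - 4) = r*(r - 2)*(r + 2)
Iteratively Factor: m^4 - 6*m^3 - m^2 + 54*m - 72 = (m - 4)*(m^3 - 2*m^2 - 9*m + 18) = (m - 4)*(m + 3)*(m^2 - 5*m + 6) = (m - 4)*(m - 3)*(m + 3)*(m - 2)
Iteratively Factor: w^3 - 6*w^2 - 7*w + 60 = (w - 4)*(w^2 - 2*w - 15) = (w - 4)*(w + 3)*(w - 5)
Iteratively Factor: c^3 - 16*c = (c)*(c^2 - 16) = c*(c + 4)*(c - 4)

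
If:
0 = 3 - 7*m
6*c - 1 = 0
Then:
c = 1/6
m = 3/7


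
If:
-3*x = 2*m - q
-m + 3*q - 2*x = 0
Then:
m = -7*x/5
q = x/5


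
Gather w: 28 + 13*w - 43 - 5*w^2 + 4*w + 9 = -5*w^2 + 17*w - 6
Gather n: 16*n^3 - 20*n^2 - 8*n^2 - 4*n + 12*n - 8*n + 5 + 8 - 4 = 16*n^3 - 28*n^2 + 9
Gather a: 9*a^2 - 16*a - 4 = 9*a^2 - 16*a - 4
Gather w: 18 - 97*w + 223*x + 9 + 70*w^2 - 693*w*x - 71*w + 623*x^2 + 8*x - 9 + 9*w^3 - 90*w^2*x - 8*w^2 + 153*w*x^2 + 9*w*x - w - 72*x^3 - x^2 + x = 9*w^3 + w^2*(62 - 90*x) + w*(153*x^2 - 684*x - 169) - 72*x^3 + 622*x^2 + 232*x + 18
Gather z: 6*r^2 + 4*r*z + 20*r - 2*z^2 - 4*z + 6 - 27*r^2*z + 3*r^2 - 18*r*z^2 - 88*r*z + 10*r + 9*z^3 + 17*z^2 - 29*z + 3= 9*r^2 + 30*r + 9*z^3 + z^2*(15 - 18*r) + z*(-27*r^2 - 84*r - 33) + 9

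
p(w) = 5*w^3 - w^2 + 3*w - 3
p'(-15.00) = 3408.00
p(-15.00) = -17148.00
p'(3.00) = 132.00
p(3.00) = 132.00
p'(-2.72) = 119.42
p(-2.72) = -119.18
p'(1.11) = 19.26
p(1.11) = 5.94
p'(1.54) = 35.49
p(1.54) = 17.51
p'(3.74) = 205.33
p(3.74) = 255.80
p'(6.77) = 676.95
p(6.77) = 1522.92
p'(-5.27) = 430.13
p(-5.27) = -778.40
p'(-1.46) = 37.89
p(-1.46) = -25.07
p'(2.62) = 100.73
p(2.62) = 87.92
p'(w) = 15*w^2 - 2*w + 3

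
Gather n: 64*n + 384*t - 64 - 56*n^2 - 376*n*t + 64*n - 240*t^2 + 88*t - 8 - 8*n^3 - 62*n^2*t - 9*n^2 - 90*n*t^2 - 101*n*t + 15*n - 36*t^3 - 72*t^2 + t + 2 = -8*n^3 + n^2*(-62*t - 65) + n*(-90*t^2 - 477*t + 143) - 36*t^3 - 312*t^2 + 473*t - 70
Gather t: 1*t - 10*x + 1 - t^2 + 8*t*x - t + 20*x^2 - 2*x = -t^2 + 8*t*x + 20*x^2 - 12*x + 1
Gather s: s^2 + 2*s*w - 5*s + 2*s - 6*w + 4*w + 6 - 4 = s^2 + s*(2*w - 3) - 2*w + 2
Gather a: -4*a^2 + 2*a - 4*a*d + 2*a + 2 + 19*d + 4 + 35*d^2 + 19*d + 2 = -4*a^2 + a*(4 - 4*d) + 35*d^2 + 38*d + 8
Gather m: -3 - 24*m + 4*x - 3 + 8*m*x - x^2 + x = m*(8*x - 24) - x^2 + 5*x - 6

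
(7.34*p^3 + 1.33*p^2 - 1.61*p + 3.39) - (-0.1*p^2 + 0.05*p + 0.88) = 7.34*p^3 + 1.43*p^2 - 1.66*p + 2.51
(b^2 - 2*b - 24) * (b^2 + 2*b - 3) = b^4 - 31*b^2 - 42*b + 72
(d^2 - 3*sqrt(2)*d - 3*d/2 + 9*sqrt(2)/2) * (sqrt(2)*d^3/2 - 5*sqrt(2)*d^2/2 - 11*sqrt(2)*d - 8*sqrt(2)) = sqrt(2)*d^5/2 - 13*sqrt(2)*d^4/4 - 3*d^4 - 29*sqrt(2)*d^3/4 + 39*d^3/2 + 17*sqrt(2)*d^2/2 + 87*d^2/2 - 51*d + 12*sqrt(2)*d - 72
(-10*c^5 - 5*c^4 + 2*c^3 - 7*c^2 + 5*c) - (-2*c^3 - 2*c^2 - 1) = -10*c^5 - 5*c^4 + 4*c^3 - 5*c^2 + 5*c + 1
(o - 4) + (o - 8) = 2*o - 12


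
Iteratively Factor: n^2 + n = (n)*(n + 1)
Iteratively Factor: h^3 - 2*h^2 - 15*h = (h + 3)*(h^2 - 5*h) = (h - 5)*(h + 3)*(h)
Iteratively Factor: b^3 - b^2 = (b)*(b^2 - b) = b^2*(b - 1)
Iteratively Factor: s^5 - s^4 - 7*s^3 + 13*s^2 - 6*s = (s)*(s^4 - s^3 - 7*s^2 + 13*s - 6) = s*(s - 1)*(s^3 - 7*s + 6) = s*(s - 1)^2*(s^2 + s - 6) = s*(s - 1)^2*(s + 3)*(s - 2)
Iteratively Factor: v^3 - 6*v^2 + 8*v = (v - 4)*(v^2 - 2*v) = (v - 4)*(v - 2)*(v)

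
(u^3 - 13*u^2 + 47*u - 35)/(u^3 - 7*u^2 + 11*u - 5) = (u - 7)/(u - 1)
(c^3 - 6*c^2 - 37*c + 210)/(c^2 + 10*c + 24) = (c^2 - 12*c + 35)/(c + 4)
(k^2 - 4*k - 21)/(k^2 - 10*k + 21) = (k + 3)/(k - 3)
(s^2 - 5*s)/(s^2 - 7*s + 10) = s/(s - 2)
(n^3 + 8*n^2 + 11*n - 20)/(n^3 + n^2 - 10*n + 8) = (n + 5)/(n - 2)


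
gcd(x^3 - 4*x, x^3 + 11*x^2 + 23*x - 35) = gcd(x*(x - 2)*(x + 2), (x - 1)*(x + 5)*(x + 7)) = 1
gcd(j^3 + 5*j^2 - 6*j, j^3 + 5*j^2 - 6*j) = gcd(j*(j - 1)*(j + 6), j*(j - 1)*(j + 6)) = j^3 + 5*j^2 - 6*j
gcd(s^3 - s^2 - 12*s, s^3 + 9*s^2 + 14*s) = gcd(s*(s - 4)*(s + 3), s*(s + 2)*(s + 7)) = s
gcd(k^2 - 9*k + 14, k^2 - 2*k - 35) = k - 7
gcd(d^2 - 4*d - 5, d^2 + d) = d + 1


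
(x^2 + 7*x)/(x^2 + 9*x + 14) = x/(x + 2)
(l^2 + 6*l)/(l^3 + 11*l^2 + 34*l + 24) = l/(l^2 + 5*l + 4)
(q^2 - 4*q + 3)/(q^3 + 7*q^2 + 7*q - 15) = (q - 3)/(q^2 + 8*q + 15)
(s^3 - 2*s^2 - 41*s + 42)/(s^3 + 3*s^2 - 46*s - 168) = (s - 1)/(s + 4)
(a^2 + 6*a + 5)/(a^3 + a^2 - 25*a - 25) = 1/(a - 5)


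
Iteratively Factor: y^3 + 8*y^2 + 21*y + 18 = (y + 2)*(y^2 + 6*y + 9) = (y + 2)*(y + 3)*(y + 3)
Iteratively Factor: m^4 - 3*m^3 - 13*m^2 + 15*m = (m)*(m^3 - 3*m^2 - 13*m + 15) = m*(m - 5)*(m^2 + 2*m - 3) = m*(m - 5)*(m + 3)*(m - 1)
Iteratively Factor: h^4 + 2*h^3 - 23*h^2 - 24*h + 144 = (h - 3)*(h^3 + 5*h^2 - 8*h - 48) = (h - 3)*(h + 4)*(h^2 + h - 12) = (h - 3)^2*(h + 4)*(h + 4)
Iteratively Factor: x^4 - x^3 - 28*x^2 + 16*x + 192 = (x - 4)*(x^3 + 3*x^2 - 16*x - 48) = (x - 4)*(x + 4)*(x^2 - x - 12) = (x - 4)*(x + 3)*(x + 4)*(x - 4)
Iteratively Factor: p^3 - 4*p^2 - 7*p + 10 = (p - 5)*(p^2 + p - 2) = (p - 5)*(p - 1)*(p + 2)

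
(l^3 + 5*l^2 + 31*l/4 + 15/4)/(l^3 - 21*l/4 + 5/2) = (2*l^2 + 5*l + 3)/(2*l^2 - 5*l + 2)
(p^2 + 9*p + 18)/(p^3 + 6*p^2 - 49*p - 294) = (p + 3)/(p^2 - 49)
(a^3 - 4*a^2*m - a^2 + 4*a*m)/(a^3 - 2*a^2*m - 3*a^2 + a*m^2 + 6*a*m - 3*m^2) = a*(a^2 - 4*a*m - a + 4*m)/(a^3 - 2*a^2*m - 3*a^2 + a*m^2 + 6*a*m - 3*m^2)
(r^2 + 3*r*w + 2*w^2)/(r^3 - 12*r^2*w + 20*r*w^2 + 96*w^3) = (r + w)/(r^2 - 14*r*w + 48*w^2)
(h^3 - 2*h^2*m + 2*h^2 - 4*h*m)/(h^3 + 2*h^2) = (h - 2*m)/h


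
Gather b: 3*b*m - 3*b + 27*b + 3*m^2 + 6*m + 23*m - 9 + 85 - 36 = b*(3*m + 24) + 3*m^2 + 29*m + 40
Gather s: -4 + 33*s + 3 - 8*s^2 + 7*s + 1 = -8*s^2 + 40*s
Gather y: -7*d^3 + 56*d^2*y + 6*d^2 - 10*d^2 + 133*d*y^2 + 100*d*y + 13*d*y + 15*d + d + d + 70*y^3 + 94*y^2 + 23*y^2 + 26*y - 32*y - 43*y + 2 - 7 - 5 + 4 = -7*d^3 - 4*d^2 + 17*d + 70*y^3 + y^2*(133*d + 117) + y*(56*d^2 + 113*d - 49) - 6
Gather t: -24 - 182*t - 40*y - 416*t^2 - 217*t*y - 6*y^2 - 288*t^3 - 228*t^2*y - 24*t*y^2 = -288*t^3 + t^2*(-228*y - 416) + t*(-24*y^2 - 217*y - 182) - 6*y^2 - 40*y - 24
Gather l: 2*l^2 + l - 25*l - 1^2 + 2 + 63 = 2*l^2 - 24*l + 64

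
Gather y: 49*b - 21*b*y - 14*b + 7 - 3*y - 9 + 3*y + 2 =-21*b*y + 35*b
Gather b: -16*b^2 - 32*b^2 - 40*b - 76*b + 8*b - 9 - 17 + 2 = -48*b^2 - 108*b - 24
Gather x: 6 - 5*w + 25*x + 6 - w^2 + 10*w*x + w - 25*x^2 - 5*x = -w^2 - 4*w - 25*x^2 + x*(10*w + 20) + 12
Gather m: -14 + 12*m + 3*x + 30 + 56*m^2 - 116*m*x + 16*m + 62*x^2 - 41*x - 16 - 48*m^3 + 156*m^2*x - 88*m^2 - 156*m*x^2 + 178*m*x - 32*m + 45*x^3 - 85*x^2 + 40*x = -48*m^3 + m^2*(156*x - 32) + m*(-156*x^2 + 62*x - 4) + 45*x^3 - 23*x^2 + 2*x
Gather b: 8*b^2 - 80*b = 8*b^2 - 80*b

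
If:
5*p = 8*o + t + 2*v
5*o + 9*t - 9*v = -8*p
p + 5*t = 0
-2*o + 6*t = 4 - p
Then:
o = -344/213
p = -820/213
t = 164/213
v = -252/71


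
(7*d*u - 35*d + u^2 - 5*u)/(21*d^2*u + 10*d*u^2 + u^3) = (u - 5)/(u*(3*d + u))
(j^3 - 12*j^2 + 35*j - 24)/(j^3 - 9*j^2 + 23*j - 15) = (j - 8)/(j - 5)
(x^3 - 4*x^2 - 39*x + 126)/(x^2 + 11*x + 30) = (x^2 - 10*x + 21)/(x + 5)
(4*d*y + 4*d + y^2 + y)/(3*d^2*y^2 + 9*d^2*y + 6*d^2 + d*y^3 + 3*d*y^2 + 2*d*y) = (4*d + y)/(d*(3*d*y + 6*d + y^2 + 2*y))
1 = 1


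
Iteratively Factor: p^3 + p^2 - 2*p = (p - 1)*(p^2 + 2*p) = (p - 1)*(p + 2)*(p)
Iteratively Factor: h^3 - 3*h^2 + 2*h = (h - 1)*(h^2 - 2*h) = h*(h - 1)*(h - 2)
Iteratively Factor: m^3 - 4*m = (m)*(m^2 - 4) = m*(m + 2)*(m - 2)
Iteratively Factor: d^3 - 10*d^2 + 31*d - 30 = (d - 3)*(d^2 - 7*d + 10) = (d - 5)*(d - 3)*(d - 2)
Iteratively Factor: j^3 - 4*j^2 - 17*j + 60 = (j - 3)*(j^2 - j - 20) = (j - 5)*(j - 3)*(j + 4)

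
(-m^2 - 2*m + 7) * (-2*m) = 2*m^3 + 4*m^2 - 14*m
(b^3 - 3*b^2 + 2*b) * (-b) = -b^4 + 3*b^3 - 2*b^2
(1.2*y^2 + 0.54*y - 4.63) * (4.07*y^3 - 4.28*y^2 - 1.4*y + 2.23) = 4.884*y^5 - 2.9382*y^4 - 22.8353*y^3 + 21.7364*y^2 + 7.6862*y - 10.3249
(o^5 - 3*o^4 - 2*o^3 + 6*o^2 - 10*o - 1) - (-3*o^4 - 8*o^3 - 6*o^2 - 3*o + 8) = o^5 + 6*o^3 + 12*o^2 - 7*o - 9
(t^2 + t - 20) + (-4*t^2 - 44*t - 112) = -3*t^2 - 43*t - 132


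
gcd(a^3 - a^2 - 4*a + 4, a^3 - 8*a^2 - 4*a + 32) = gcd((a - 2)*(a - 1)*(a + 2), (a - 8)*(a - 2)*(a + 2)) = a^2 - 4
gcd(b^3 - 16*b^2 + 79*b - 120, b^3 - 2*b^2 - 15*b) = b - 5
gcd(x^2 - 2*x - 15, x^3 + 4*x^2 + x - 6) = x + 3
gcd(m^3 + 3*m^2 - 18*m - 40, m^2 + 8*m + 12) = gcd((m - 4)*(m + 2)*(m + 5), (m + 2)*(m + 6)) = m + 2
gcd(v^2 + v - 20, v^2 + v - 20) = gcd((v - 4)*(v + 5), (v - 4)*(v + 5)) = v^2 + v - 20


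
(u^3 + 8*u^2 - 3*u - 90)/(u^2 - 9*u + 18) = (u^2 + 11*u + 30)/(u - 6)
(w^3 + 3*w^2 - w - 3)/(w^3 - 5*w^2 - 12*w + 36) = (w^2 - 1)/(w^2 - 8*w + 12)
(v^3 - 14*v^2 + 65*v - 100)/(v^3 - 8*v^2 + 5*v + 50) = (v - 4)/(v + 2)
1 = 1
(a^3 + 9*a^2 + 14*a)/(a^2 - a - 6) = a*(a + 7)/(a - 3)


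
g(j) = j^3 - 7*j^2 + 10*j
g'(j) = 3*j^2 - 14*j + 10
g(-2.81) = -105.56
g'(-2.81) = 73.03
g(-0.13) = -1.42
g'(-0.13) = 11.87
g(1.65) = 1.93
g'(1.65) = -4.93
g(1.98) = 0.12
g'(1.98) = -5.96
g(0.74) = 3.97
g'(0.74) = 1.28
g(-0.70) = -10.77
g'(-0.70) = 21.27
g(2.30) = -1.86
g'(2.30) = -6.33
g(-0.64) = -9.53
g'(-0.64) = 20.19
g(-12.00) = -2856.00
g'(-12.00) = 610.00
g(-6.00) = -528.00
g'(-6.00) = 202.00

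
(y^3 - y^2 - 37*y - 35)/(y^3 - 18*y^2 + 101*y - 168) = (y^2 + 6*y + 5)/(y^2 - 11*y + 24)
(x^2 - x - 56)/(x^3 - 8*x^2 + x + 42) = (x^2 - x - 56)/(x^3 - 8*x^2 + x + 42)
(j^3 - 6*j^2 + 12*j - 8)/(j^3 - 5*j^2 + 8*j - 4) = (j - 2)/(j - 1)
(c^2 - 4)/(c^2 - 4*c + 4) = (c + 2)/(c - 2)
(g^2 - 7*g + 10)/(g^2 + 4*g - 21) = (g^2 - 7*g + 10)/(g^2 + 4*g - 21)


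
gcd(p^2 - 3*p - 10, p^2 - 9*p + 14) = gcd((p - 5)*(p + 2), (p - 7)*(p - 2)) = 1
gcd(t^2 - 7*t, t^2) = t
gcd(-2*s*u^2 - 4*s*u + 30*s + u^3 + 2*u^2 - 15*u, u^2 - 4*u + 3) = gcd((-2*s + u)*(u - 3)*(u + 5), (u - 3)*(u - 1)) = u - 3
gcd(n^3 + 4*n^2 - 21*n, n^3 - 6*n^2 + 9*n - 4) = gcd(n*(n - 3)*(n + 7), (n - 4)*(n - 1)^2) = 1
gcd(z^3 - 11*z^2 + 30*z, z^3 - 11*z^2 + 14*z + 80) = z - 5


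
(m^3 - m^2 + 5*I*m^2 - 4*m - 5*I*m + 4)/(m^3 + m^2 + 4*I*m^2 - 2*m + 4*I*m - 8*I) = (m + I)/(m + 2)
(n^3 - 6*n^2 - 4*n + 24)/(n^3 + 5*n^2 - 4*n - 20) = (n - 6)/(n + 5)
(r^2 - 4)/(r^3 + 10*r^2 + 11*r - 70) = (r + 2)/(r^2 + 12*r + 35)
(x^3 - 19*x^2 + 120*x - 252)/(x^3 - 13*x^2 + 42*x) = (x - 6)/x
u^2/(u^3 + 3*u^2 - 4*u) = u/(u^2 + 3*u - 4)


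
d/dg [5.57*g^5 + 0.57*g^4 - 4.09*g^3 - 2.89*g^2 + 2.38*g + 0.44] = 27.85*g^4 + 2.28*g^3 - 12.27*g^2 - 5.78*g + 2.38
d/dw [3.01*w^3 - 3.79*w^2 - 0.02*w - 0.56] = 9.03*w^2 - 7.58*w - 0.02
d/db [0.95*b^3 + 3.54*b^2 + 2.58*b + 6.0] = 2.85*b^2 + 7.08*b + 2.58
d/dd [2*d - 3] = 2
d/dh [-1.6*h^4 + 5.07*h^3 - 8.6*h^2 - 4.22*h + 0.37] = -6.4*h^3 + 15.21*h^2 - 17.2*h - 4.22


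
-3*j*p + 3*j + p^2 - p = (-3*j + p)*(p - 1)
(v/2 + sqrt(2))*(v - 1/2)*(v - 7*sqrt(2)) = v^3/2 - 5*sqrt(2)*v^2/2 - v^2/4 - 14*v + 5*sqrt(2)*v/4 + 7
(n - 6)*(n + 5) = n^2 - n - 30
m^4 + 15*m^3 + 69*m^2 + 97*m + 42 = (m + 1)^2*(m + 6)*(m + 7)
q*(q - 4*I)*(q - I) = q^3 - 5*I*q^2 - 4*q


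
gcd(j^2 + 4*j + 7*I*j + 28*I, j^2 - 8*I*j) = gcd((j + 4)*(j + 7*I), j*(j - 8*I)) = 1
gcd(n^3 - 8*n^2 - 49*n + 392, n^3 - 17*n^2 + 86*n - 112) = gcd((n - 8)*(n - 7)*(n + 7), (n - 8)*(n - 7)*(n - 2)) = n^2 - 15*n + 56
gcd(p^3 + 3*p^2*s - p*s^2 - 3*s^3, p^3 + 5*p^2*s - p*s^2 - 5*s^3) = p^2 - s^2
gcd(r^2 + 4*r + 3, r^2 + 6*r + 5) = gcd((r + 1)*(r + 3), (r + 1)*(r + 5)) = r + 1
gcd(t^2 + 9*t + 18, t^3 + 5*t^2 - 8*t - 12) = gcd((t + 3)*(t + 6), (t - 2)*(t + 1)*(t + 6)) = t + 6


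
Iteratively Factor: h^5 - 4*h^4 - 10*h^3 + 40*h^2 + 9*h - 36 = (h - 4)*(h^4 - 10*h^2 + 9) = (h - 4)*(h - 3)*(h^3 + 3*h^2 - h - 3) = (h - 4)*(h - 3)*(h - 1)*(h^2 + 4*h + 3) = (h - 4)*(h - 3)*(h - 1)*(h + 1)*(h + 3)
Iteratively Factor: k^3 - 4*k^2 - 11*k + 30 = (k - 2)*(k^2 - 2*k - 15) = (k - 2)*(k + 3)*(k - 5)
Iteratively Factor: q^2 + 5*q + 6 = (q + 2)*(q + 3)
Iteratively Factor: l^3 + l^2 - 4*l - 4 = (l + 2)*(l^2 - l - 2) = (l + 1)*(l + 2)*(l - 2)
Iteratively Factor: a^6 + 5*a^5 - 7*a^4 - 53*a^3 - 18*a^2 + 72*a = (a)*(a^5 + 5*a^4 - 7*a^3 - 53*a^2 - 18*a + 72) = a*(a - 3)*(a^4 + 8*a^3 + 17*a^2 - 2*a - 24) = a*(a - 3)*(a - 1)*(a^3 + 9*a^2 + 26*a + 24) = a*(a - 3)*(a - 1)*(a + 4)*(a^2 + 5*a + 6) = a*(a - 3)*(a - 1)*(a + 2)*(a + 4)*(a + 3)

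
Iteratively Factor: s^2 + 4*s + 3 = (s + 3)*(s + 1)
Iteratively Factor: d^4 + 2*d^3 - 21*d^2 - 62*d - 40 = (d + 1)*(d^3 + d^2 - 22*d - 40) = (d + 1)*(d + 4)*(d^2 - 3*d - 10) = (d - 5)*(d + 1)*(d + 4)*(d + 2)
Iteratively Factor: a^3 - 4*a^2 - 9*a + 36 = (a + 3)*(a^2 - 7*a + 12) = (a - 3)*(a + 3)*(a - 4)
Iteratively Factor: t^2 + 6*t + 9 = (t + 3)*(t + 3)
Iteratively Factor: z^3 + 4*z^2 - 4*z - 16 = (z - 2)*(z^2 + 6*z + 8) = (z - 2)*(z + 2)*(z + 4)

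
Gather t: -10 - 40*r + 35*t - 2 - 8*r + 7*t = -48*r + 42*t - 12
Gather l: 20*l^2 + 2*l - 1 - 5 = 20*l^2 + 2*l - 6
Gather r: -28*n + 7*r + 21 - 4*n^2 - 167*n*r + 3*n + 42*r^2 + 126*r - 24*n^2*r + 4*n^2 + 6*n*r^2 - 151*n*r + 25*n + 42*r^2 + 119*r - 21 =r^2*(6*n + 84) + r*(-24*n^2 - 318*n + 252)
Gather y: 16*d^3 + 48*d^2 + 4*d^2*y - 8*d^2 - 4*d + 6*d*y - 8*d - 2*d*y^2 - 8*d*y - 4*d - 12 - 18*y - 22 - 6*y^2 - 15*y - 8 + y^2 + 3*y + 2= 16*d^3 + 40*d^2 - 16*d + y^2*(-2*d - 5) + y*(4*d^2 - 2*d - 30) - 40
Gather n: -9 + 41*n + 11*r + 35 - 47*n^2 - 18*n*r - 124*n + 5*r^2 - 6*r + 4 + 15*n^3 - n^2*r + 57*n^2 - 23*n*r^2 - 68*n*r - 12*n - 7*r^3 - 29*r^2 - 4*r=15*n^3 + n^2*(10 - r) + n*(-23*r^2 - 86*r - 95) - 7*r^3 - 24*r^2 + r + 30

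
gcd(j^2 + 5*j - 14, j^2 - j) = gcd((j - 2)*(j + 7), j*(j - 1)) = 1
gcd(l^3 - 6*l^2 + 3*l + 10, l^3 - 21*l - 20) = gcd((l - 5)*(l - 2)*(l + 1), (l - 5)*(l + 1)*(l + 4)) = l^2 - 4*l - 5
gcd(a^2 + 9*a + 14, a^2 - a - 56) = a + 7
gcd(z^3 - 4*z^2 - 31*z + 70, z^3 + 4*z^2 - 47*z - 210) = z^2 - 2*z - 35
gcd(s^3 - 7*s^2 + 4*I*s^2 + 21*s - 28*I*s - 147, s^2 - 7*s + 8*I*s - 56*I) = s - 7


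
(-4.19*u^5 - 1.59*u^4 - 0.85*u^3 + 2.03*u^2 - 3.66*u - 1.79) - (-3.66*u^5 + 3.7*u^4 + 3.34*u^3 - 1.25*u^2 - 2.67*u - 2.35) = -0.53*u^5 - 5.29*u^4 - 4.19*u^3 + 3.28*u^2 - 0.99*u + 0.56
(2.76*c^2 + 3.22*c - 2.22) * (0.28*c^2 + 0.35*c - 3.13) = 0.7728*c^4 + 1.8676*c^3 - 8.1334*c^2 - 10.8556*c + 6.9486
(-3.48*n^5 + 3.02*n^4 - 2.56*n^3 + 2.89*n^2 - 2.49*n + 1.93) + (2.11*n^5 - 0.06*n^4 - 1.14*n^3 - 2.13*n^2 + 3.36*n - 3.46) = -1.37*n^5 + 2.96*n^4 - 3.7*n^3 + 0.76*n^2 + 0.87*n - 1.53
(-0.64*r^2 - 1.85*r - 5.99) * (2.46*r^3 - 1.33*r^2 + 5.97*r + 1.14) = -1.5744*r^5 - 3.6998*r^4 - 16.0957*r^3 - 3.8074*r^2 - 37.8693*r - 6.8286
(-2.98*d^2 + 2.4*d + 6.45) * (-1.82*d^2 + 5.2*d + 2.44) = 5.4236*d^4 - 19.864*d^3 - 6.5302*d^2 + 39.396*d + 15.738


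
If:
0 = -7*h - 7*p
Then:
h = -p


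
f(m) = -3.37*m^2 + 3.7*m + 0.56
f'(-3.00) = 23.92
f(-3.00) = -40.87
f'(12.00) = -77.18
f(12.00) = -440.32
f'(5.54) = -33.64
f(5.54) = -82.37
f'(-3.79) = 29.24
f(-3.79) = -61.87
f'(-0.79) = 9.02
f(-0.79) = -4.47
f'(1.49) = -6.34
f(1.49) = -1.41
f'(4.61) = -27.37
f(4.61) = -54.00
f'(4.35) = -25.62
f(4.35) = -47.11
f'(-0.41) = 6.46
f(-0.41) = -1.52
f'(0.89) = -2.30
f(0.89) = 1.18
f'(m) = 3.7 - 6.74*m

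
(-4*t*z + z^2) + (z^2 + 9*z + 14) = -4*t*z + 2*z^2 + 9*z + 14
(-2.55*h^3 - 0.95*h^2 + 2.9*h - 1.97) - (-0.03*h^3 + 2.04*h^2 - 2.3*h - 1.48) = -2.52*h^3 - 2.99*h^2 + 5.2*h - 0.49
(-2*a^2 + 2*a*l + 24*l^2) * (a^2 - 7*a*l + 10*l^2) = -2*a^4 + 16*a^3*l - 10*a^2*l^2 - 148*a*l^3 + 240*l^4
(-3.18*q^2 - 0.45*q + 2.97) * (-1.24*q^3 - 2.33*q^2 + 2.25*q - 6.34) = 3.9432*q^5 + 7.9674*q^4 - 9.7893*q^3 + 12.2286*q^2 + 9.5355*q - 18.8298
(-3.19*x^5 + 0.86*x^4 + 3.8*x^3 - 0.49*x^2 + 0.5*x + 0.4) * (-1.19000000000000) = 3.7961*x^5 - 1.0234*x^4 - 4.522*x^3 + 0.5831*x^2 - 0.595*x - 0.476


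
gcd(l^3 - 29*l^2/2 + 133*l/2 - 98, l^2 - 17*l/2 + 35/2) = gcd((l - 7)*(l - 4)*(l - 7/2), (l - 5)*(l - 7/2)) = l - 7/2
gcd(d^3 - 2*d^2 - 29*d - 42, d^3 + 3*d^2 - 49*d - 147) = d^2 - 4*d - 21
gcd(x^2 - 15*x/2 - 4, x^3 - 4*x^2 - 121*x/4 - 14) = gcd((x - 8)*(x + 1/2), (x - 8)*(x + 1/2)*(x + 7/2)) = x^2 - 15*x/2 - 4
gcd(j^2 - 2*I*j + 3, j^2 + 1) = j + I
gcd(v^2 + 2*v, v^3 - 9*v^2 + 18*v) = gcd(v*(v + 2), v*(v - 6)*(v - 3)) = v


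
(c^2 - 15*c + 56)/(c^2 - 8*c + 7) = (c - 8)/(c - 1)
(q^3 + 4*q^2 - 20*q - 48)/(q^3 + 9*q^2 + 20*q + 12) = (q - 4)/(q + 1)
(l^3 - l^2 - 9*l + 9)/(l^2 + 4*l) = (l^3 - l^2 - 9*l + 9)/(l*(l + 4))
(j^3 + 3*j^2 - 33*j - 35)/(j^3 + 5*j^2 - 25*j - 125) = (j^2 + 8*j + 7)/(j^2 + 10*j + 25)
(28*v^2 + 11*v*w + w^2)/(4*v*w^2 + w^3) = (7*v + w)/w^2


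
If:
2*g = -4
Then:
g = -2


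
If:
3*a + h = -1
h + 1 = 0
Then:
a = 0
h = -1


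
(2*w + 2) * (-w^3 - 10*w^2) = -2*w^4 - 22*w^3 - 20*w^2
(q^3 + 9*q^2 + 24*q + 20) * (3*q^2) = 3*q^5 + 27*q^4 + 72*q^3 + 60*q^2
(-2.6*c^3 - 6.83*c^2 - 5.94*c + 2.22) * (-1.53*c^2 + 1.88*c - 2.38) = 3.978*c^5 + 5.5619*c^4 + 2.4358*c^3 + 1.6916*c^2 + 18.3108*c - 5.2836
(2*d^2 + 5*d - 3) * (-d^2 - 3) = -2*d^4 - 5*d^3 - 3*d^2 - 15*d + 9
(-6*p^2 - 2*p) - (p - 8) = -6*p^2 - 3*p + 8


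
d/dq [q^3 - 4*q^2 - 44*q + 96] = 3*q^2 - 8*q - 44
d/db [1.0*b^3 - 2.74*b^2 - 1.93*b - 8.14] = 3.0*b^2 - 5.48*b - 1.93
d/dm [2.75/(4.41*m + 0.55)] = -12.1275/(4.41*m + 0.55)^2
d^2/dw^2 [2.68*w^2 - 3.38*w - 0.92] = 5.36000000000000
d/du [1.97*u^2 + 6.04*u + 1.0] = 3.94*u + 6.04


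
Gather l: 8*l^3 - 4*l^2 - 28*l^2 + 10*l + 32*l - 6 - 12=8*l^3 - 32*l^2 + 42*l - 18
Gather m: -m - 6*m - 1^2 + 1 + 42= 42 - 7*m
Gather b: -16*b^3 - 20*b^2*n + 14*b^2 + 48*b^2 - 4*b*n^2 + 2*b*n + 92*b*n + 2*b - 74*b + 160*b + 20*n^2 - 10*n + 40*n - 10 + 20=-16*b^3 + b^2*(62 - 20*n) + b*(-4*n^2 + 94*n + 88) + 20*n^2 + 30*n + 10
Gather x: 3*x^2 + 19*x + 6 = 3*x^2 + 19*x + 6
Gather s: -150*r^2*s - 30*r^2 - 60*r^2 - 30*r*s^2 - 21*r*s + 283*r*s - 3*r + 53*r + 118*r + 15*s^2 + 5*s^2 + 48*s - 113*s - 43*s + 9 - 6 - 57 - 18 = -90*r^2 + 168*r + s^2*(20 - 30*r) + s*(-150*r^2 + 262*r - 108) - 72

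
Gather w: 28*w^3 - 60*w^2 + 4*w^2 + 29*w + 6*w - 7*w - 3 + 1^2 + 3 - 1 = 28*w^3 - 56*w^2 + 28*w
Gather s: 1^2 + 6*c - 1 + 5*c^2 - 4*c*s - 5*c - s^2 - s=5*c^2 + c - s^2 + s*(-4*c - 1)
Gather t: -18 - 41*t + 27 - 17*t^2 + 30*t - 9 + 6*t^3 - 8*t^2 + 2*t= 6*t^3 - 25*t^2 - 9*t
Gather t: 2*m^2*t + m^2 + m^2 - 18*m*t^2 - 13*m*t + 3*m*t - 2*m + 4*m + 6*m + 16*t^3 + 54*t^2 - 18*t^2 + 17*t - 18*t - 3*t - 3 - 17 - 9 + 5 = 2*m^2 + 8*m + 16*t^3 + t^2*(36 - 18*m) + t*(2*m^2 - 10*m - 4) - 24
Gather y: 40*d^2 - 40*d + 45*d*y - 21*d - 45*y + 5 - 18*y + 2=40*d^2 - 61*d + y*(45*d - 63) + 7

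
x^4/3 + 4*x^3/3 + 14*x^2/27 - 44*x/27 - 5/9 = (x/3 + 1)*(x - 1)*(x + 1/3)*(x + 5/3)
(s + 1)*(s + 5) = s^2 + 6*s + 5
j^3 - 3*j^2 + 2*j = j*(j - 2)*(j - 1)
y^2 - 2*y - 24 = (y - 6)*(y + 4)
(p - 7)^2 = p^2 - 14*p + 49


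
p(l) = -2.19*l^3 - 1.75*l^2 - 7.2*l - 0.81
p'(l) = -6.57*l^2 - 3.5*l - 7.2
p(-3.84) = 125.04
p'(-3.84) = -90.64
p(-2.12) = 27.46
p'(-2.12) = -29.31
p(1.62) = -26.38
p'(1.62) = -30.11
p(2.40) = -58.44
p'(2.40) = -53.44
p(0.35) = -3.64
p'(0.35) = -9.23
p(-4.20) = 160.81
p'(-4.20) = -108.39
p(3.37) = -128.77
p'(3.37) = -93.61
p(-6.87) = 676.15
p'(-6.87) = -293.24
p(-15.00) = 7104.69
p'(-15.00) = -1432.95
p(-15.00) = 7104.69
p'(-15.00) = -1432.95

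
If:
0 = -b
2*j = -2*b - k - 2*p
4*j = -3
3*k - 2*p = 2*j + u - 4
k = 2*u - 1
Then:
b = 0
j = -3/4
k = -1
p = 5/4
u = 0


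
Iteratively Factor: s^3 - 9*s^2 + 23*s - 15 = (s - 3)*(s^2 - 6*s + 5) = (s - 3)*(s - 1)*(s - 5)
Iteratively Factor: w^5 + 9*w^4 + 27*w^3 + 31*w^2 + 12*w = (w)*(w^4 + 9*w^3 + 27*w^2 + 31*w + 12) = w*(w + 1)*(w^3 + 8*w^2 + 19*w + 12) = w*(w + 1)*(w + 3)*(w^2 + 5*w + 4) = w*(w + 1)^2*(w + 3)*(w + 4)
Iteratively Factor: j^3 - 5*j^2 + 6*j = (j - 2)*(j^2 - 3*j) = j*(j - 2)*(j - 3)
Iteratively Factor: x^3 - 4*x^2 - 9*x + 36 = (x - 3)*(x^2 - x - 12) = (x - 4)*(x - 3)*(x + 3)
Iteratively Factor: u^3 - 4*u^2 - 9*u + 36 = (u - 4)*(u^2 - 9) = (u - 4)*(u + 3)*(u - 3)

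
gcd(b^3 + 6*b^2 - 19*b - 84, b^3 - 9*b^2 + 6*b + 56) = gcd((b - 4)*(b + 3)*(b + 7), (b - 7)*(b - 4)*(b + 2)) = b - 4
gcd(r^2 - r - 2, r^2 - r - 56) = 1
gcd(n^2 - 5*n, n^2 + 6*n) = n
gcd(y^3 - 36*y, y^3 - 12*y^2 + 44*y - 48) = y - 6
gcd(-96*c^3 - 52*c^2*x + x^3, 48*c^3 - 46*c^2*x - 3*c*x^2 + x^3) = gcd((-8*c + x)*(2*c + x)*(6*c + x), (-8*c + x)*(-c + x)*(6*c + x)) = -48*c^2 - 2*c*x + x^2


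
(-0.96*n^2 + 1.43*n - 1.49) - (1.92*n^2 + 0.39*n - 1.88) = -2.88*n^2 + 1.04*n + 0.39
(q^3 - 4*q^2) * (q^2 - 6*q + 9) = q^5 - 10*q^4 + 33*q^3 - 36*q^2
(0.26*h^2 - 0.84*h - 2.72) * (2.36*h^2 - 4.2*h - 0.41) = 0.6136*h^4 - 3.0744*h^3 - 2.9978*h^2 + 11.7684*h + 1.1152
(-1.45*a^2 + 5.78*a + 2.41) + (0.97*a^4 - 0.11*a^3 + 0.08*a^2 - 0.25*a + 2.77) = 0.97*a^4 - 0.11*a^3 - 1.37*a^2 + 5.53*a + 5.18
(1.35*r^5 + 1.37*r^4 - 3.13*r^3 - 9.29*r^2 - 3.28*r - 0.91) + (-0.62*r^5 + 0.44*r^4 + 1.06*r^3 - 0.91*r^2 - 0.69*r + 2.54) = 0.73*r^5 + 1.81*r^4 - 2.07*r^3 - 10.2*r^2 - 3.97*r + 1.63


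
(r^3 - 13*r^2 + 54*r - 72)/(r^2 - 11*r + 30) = (r^2 - 7*r + 12)/(r - 5)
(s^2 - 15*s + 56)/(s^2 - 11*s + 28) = (s - 8)/(s - 4)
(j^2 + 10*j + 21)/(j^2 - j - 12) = (j + 7)/(j - 4)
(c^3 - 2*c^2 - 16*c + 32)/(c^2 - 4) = (c^2 - 16)/(c + 2)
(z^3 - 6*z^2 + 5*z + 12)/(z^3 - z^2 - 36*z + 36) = (z^3 - 6*z^2 + 5*z + 12)/(z^3 - z^2 - 36*z + 36)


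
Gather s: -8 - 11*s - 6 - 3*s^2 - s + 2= -3*s^2 - 12*s - 12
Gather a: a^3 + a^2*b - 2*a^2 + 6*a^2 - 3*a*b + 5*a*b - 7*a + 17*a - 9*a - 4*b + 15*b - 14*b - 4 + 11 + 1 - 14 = a^3 + a^2*(b + 4) + a*(2*b + 1) - 3*b - 6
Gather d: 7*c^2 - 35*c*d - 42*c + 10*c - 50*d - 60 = 7*c^2 - 32*c + d*(-35*c - 50) - 60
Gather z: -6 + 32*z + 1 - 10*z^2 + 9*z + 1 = -10*z^2 + 41*z - 4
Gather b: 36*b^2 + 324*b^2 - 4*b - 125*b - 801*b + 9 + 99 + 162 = 360*b^2 - 930*b + 270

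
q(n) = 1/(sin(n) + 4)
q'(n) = -cos(n)/(sin(n) + 4)^2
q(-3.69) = 0.22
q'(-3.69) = 0.04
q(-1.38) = 0.33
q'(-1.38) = -0.02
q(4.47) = 0.33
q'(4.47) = 0.03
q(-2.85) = 0.27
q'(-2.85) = 0.07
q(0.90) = 0.21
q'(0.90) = -0.03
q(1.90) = 0.20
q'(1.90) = 0.01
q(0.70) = 0.22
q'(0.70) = -0.04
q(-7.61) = 0.33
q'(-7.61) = -0.03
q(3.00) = 0.24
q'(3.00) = 0.06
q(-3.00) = 0.26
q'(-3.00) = 0.07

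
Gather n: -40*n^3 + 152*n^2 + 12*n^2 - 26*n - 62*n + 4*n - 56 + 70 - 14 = -40*n^3 + 164*n^2 - 84*n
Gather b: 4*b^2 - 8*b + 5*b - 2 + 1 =4*b^2 - 3*b - 1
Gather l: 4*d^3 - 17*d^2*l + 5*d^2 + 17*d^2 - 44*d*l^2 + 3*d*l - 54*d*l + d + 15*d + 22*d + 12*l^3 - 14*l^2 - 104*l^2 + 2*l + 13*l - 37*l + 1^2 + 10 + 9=4*d^3 + 22*d^2 + 38*d + 12*l^3 + l^2*(-44*d - 118) + l*(-17*d^2 - 51*d - 22) + 20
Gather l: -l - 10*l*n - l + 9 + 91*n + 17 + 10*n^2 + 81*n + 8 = l*(-10*n - 2) + 10*n^2 + 172*n + 34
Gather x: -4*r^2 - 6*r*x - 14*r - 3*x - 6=-4*r^2 - 14*r + x*(-6*r - 3) - 6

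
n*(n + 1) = n^2 + n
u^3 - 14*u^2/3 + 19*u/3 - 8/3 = (u - 8/3)*(u - 1)^2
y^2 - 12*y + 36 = (y - 6)^2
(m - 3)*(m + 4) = m^2 + m - 12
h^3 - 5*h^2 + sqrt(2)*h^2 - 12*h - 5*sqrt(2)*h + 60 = (h - 5)*(h - 2*sqrt(2))*(h + 3*sqrt(2))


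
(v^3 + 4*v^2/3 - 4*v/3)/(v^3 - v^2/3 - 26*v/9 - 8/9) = 3*v*(-3*v^2 - 4*v + 4)/(-9*v^3 + 3*v^2 + 26*v + 8)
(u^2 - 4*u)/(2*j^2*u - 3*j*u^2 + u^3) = (u - 4)/(2*j^2 - 3*j*u + u^2)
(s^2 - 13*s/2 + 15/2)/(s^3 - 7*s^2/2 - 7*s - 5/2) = (2*s - 3)/(2*s^2 + 3*s + 1)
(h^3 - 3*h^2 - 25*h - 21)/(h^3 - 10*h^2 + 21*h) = (h^2 + 4*h + 3)/(h*(h - 3))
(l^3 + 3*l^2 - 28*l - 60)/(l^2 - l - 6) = (l^2 + l - 30)/(l - 3)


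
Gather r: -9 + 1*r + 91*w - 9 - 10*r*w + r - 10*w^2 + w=r*(2 - 10*w) - 10*w^2 + 92*w - 18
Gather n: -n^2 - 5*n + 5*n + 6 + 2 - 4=4 - n^2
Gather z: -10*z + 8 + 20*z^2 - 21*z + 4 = 20*z^2 - 31*z + 12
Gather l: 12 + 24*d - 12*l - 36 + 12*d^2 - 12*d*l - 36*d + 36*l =12*d^2 - 12*d + l*(24 - 12*d) - 24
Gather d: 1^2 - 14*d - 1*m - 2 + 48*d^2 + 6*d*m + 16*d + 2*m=48*d^2 + d*(6*m + 2) + m - 1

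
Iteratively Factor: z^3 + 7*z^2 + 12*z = (z)*(z^2 + 7*z + 12) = z*(z + 4)*(z + 3)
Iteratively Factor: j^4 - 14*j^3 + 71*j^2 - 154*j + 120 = (j - 5)*(j^3 - 9*j^2 + 26*j - 24) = (j - 5)*(j - 3)*(j^2 - 6*j + 8) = (j - 5)*(j - 3)*(j - 2)*(j - 4)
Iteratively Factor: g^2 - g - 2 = (g + 1)*(g - 2)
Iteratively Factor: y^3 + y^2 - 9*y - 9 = (y + 1)*(y^2 - 9) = (y - 3)*(y + 1)*(y + 3)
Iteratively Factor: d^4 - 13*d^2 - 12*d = (d + 3)*(d^3 - 3*d^2 - 4*d) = (d - 4)*(d + 3)*(d^2 + d) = d*(d - 4)*(d + 3)*(d + 1)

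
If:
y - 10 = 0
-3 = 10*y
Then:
No Solution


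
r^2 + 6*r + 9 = (r + 3)^2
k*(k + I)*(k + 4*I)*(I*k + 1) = I*k^4 - 4*k^3 + I*k^2 - 4*k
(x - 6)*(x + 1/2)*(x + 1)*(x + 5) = x^4 + x^3/2 - 31*x^2 - 91*x/2 - 15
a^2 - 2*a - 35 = (a - 7)*(a + 5)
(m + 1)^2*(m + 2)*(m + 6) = m^4 + 10*m^3 + 29*m^2 + 32*m + 12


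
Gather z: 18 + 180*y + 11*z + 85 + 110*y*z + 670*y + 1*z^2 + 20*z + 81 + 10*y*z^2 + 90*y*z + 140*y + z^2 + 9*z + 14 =990*y + z^2*(10*y + 2) + z*(200*y + 40) + 198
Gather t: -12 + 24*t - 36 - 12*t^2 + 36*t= -12*t^2 + 60*t - 48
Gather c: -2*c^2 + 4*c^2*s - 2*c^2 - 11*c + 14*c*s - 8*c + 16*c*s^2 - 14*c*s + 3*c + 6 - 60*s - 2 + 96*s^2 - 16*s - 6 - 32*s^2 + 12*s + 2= c^2*(4*s - 4) + c*(16*s^2 - 16) + 64*s^2 - 64*s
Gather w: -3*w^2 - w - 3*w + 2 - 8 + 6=-3*w^2 - 4*w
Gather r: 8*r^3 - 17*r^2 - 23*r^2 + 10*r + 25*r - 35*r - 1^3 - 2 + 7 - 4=8*r^3 - 40*r^2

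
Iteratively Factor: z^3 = (z)*(z^2) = z^2*(z)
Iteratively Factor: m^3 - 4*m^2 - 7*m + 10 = (m - 1)*(m^2 - 3*m - 10) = (m - 1)*(m + 2)*(m - 5)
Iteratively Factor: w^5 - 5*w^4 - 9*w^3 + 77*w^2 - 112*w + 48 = (w - 1)*(w^4 - 4*w^3 - 13*w^2 + 64*w - 48) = (w - 1)^2*(w^3 - 3*w^2 - 16*w + 48) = (w - 3)*(w - 1)^2*(w^2 - 16) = (w - 3)*(w - 1)^2*(w + 4)*(w - 4)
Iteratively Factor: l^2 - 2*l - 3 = (l + 1)*(l - 3)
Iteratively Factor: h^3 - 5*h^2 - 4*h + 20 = (h - 2)*(h^2 - 3*h - 10) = (h - 5)*(h - 2)*(h + 2)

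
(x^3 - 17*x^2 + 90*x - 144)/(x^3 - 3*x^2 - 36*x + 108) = (x - 8)/(x + 6)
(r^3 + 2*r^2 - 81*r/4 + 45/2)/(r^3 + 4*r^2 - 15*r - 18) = (r^2 - 4*r + 15/4)/(r^2 - 2*r - 3)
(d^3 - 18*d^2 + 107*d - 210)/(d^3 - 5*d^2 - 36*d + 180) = (d - 7)/(d + 6)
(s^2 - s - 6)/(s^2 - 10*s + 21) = (s + 2)/(s - 7)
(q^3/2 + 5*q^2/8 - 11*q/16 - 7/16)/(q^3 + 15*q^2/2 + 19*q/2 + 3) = (4*q^2 + 3*q - 7)/(8*(q^2 + 7*q + 6))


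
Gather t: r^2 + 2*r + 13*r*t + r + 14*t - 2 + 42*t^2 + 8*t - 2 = r^2 + 3*r + 42*t^2 + t*(13*r + 22) - 4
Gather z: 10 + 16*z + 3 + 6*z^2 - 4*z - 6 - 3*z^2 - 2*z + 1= 3*z^2 + 10*z + 8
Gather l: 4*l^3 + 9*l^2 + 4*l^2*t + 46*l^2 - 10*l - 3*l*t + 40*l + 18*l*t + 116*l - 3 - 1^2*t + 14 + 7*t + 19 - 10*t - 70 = 4*l^3 + l^2*(4*t + 55) + l*(15*t + 146) - 4*t - 40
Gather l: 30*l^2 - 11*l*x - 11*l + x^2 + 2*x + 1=30*l^2 + l*(-11*x - 11) + x^2 + 2*x + 1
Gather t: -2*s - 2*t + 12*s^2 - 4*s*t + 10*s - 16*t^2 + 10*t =12*s^2 + 8*s - 16*t^2 + t*(8 - 4*s)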